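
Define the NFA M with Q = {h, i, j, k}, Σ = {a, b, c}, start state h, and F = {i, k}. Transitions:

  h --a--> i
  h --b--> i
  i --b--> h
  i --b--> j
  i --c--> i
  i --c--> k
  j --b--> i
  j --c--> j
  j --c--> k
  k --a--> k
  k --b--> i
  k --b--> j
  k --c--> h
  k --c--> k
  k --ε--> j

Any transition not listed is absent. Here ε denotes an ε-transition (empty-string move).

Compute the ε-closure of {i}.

Begin with {i}.
No ε-moves leave this set, so the closure equals the set itself.

{i}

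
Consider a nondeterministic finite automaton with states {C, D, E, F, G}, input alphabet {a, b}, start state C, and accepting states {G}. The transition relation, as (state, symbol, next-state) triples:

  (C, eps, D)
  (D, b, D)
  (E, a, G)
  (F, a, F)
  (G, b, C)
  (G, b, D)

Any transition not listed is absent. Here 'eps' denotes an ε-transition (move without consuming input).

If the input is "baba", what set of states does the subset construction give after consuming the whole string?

Start: ε-closure({C}) = {C, D}.
Read 'b': C→∅, D→{D}; now {D}.
Read 'a': D→∅; now ∅.
The set is empty and remains empty for the remaining 2 symbols.

∅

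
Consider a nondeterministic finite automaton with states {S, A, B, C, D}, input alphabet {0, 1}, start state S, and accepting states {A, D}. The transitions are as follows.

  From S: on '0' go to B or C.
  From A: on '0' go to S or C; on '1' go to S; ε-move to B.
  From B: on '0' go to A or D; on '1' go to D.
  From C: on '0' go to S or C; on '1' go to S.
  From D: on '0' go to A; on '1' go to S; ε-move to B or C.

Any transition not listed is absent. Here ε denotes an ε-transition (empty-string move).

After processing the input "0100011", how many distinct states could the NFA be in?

4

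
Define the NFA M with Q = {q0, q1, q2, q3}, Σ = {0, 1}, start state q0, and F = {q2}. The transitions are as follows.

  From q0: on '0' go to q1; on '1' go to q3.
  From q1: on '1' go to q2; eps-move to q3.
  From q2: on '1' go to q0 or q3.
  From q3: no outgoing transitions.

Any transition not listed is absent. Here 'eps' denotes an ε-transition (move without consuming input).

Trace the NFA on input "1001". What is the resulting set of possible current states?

Start in {q0}.
Read '1': q0→{q3}; now {q3}.
Read '0': q3→∅; now ∅.
The set is empty and remains empty for the remaining 2 symbols.

∅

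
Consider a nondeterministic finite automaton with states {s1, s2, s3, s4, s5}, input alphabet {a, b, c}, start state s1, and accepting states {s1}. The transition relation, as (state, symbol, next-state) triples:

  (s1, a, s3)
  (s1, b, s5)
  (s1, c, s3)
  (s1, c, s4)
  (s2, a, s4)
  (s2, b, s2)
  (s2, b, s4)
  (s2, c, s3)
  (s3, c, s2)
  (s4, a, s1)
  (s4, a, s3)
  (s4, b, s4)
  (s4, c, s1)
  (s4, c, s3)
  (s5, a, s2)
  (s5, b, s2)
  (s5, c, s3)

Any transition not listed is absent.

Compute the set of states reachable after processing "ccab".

{s4}

Start in {s1}.
Read 'c': s1→{s3, s4}; now {s3, s4}.
Read 'c': s3→{s2}, s4→{s1, s3}; now {s1, s2, s3}.
Read 'a': s1→{s3}, s2→{s4}, s3→∅; now {s3, s4}.
Read 'b': s3→∅, s4→{s4}; now {s4}.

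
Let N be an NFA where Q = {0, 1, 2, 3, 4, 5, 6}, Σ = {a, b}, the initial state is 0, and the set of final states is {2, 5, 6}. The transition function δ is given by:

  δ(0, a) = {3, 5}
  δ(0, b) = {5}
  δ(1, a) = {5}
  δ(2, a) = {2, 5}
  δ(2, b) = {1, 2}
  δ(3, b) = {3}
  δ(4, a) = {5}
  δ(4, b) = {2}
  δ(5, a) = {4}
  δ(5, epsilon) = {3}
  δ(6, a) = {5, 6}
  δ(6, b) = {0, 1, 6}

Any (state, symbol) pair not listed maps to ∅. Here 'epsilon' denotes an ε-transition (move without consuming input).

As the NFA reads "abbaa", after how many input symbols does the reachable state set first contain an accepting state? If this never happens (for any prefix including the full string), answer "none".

1

Start in {0}.
Read 'a': 0→{3, 5}; now {3, 5}.
None of the earlier sets intersect F, but {3, 5} does.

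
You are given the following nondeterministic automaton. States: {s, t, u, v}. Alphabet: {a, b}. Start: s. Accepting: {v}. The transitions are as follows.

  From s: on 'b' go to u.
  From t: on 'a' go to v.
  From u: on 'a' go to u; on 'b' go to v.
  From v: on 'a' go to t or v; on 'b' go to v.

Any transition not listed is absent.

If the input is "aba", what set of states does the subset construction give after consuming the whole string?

∅

Start in {s}.
Read 'a': {s} → ∅.
The set is empty and remains empty for the remaining 2 symbols.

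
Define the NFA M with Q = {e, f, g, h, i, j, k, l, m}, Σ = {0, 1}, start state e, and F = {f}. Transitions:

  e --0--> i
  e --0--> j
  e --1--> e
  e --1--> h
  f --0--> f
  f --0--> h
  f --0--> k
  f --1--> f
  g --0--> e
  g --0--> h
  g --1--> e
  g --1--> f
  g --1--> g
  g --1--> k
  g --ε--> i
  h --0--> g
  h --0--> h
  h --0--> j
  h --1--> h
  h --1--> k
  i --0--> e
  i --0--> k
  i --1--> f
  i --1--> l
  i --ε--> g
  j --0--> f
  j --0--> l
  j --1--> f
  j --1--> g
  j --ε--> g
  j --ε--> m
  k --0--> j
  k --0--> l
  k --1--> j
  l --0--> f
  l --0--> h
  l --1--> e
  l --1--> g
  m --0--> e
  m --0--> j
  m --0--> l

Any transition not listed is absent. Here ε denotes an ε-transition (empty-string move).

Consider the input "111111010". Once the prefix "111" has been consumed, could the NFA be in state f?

No

Start in {e}.
Read '1': {e} → {e, h}.
Read '1': {e, h} → {e, h, k}.
Read '1': {e, h, k} → {e, g, h, i, j, k, m}.
State f is not in {e, g, h, i, j, k, m}.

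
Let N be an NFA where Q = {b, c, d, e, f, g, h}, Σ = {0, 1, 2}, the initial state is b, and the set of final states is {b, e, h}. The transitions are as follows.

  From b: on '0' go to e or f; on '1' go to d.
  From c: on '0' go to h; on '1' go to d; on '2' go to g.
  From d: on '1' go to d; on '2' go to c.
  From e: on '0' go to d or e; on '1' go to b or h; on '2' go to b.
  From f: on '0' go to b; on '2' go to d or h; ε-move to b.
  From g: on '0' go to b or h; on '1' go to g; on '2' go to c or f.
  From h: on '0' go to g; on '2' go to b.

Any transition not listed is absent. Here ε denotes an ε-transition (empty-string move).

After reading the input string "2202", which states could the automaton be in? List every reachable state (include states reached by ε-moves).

Start in {b}.
Read '2': {b} → ∅.
The set is empty and remains empty for the remaining 3 symbols.

∅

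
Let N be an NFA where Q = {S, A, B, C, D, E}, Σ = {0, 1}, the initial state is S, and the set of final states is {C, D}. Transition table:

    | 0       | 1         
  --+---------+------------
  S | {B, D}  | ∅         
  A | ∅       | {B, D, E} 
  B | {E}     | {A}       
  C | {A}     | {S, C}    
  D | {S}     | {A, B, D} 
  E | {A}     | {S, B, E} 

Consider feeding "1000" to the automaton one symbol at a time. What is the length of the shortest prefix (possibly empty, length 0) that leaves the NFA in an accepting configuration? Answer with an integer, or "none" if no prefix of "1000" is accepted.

none

Start in {S}.
Read '1': S→∅; now ∅.
The set is empty and remains empty for the remaining 3 symbols.
No reachable set along the way intersects F.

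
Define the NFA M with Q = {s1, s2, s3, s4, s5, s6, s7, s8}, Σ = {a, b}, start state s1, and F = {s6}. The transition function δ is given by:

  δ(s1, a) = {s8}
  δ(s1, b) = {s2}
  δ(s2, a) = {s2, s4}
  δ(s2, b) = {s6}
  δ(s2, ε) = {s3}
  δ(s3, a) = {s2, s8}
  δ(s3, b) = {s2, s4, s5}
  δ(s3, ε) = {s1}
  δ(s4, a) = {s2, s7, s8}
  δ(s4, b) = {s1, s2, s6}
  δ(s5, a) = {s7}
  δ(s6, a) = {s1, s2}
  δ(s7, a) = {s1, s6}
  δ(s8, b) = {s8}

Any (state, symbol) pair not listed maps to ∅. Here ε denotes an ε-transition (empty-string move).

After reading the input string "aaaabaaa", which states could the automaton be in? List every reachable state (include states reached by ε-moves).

Start in {s1}.
Read 'a': {s1} → {s8}.
Read 'a': {s8} → ∅.
The set is empty and remains empty for the remaining 6 symbols.

∅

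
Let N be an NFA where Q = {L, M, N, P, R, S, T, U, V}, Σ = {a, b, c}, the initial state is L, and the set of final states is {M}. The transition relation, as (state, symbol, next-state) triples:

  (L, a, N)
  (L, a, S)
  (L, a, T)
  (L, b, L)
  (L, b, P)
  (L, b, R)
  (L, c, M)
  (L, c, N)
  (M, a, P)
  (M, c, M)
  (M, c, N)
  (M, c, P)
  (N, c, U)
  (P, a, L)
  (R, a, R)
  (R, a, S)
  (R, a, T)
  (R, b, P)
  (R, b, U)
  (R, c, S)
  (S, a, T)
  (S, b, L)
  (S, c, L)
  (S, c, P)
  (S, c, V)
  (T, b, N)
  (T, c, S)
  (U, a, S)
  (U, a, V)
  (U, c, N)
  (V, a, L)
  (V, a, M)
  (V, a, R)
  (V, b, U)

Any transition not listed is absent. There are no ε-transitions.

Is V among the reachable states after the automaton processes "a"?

No

Start in {L}.
Read 'a': L→{N, S, T}; now {N, S, T}.
State V is not in {N, S, T}.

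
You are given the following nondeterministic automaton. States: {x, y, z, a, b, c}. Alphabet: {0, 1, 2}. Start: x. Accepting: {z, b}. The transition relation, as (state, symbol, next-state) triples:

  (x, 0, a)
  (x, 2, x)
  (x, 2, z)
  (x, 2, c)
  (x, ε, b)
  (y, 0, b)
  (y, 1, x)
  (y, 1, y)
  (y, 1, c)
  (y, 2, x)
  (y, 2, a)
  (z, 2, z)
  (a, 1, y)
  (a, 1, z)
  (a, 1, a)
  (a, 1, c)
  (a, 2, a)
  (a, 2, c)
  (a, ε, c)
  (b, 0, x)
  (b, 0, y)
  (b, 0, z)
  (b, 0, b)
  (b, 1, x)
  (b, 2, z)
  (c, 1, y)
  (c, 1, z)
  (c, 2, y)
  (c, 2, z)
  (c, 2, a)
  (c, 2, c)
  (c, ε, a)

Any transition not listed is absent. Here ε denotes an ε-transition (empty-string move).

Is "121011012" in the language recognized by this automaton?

Yes

Start: ε-closure({x}) = {x, b}.
Read '1': {x, b} → {x, b}.
Read '2': {x, b} → {x, z, a, b, c}.
Read '1': {x, z, a, b, c} → {x, y, z, a, b, c}.
Read '0': {x, y, z, a, b, c} → {x, y, z, a, b, c}.
Read '1': {x, y, z, a, b, c} → {x, y, z, a, b, c}.
Read '1': {x, y, z, a, b, c} → {x, y, z, a, b, c}.
Read '0': {x, y, z, a, b, c} → {x, y, z, a, b, c}.
Read '1': {x, y, z, a, b, c} → {x, y, z, a, b, c}.
Read '2': {x, y, z, a, b, c} → {x, y, z, a, b, c}.
The final set {x, y, z, a, b, c} contains the accepting states z, b.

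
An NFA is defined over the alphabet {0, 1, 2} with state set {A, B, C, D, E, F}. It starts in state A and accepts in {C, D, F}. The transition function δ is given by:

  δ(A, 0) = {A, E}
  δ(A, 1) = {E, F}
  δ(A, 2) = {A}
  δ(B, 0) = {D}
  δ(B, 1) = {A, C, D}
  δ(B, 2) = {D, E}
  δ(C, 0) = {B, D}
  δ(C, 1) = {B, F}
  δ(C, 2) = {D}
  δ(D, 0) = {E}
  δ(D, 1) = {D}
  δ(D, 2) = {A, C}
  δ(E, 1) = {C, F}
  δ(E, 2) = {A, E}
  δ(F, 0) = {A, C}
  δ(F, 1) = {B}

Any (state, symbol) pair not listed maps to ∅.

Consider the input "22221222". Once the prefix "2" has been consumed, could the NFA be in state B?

Start in {A}.
Read '2': {A} → {A}.
State B is not in {A}.

No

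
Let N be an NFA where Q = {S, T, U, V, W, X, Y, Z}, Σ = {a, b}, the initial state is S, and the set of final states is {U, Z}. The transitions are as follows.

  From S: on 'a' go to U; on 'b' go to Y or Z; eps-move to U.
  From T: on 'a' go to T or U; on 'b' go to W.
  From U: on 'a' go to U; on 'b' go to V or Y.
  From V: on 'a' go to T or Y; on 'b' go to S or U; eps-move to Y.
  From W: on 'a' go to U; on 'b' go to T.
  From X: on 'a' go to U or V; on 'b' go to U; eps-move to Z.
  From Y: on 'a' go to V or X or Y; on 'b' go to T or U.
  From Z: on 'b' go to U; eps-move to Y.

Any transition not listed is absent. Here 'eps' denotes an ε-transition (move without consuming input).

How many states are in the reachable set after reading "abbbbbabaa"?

6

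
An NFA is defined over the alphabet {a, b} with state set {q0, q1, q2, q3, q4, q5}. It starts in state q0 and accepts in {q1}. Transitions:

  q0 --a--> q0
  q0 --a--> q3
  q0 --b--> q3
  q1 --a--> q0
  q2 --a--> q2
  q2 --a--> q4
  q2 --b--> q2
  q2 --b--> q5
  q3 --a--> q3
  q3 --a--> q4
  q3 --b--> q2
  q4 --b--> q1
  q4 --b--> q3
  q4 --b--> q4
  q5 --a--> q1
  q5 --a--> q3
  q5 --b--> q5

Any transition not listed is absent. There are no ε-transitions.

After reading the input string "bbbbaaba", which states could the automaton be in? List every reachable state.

{q0, q1, q2, q3, q4}

Start in {q0}.
Read 'b': {q0} → {q3}.
Read 'b': {q3} → {q2}.
Read 'b': {q2} → {q2, q5}.
Read 'b': {q2, q5} → {q2, q5}.
Read 'a': {q2, q5} → {q1, q2, q3, q4}.
Read 'a': {q1, q2, q3, q4} → {q0, q2, q3, q4}.
Read 'b': {q0, q2, q3, q4} → {q1, q2, q3, q4, q5}.
Read 'a': {q1, q2, q3, q4, q5} → {q0, q1, q2, q3, q4}.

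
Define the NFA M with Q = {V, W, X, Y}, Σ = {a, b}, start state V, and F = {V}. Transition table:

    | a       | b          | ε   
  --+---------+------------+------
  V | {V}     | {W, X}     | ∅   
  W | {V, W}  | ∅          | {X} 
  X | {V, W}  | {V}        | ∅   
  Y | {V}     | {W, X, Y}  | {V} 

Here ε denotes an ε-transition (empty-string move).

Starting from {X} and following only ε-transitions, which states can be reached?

Begin with {X}.
No ε-moves leave this set, so the closure equals the set itself.

{X}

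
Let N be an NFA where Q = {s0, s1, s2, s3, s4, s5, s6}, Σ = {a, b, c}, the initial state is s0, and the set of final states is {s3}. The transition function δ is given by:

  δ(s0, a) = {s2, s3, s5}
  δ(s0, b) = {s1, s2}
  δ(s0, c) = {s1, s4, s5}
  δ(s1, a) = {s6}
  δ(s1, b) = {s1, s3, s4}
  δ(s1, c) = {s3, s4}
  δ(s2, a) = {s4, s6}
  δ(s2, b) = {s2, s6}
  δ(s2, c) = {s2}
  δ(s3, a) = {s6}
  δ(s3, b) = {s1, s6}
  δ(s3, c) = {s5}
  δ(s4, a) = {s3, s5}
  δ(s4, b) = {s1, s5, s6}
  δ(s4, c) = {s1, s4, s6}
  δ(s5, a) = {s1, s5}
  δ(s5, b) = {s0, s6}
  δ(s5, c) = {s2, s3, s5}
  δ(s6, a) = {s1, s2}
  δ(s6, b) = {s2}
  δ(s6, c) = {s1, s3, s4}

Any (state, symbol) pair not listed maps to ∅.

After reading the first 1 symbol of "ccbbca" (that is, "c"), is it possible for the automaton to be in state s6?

Start in {s0}.
Read 'c': {s0} → {s1, s4, s5}.
State s6 is not in {s1, s4, s5}.

No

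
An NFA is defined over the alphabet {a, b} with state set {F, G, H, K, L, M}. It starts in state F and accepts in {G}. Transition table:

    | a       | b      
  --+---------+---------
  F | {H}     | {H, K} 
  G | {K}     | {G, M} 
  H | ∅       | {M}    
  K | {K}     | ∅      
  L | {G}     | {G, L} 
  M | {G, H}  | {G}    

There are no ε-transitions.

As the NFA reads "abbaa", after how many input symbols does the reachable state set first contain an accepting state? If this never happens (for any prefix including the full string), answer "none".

3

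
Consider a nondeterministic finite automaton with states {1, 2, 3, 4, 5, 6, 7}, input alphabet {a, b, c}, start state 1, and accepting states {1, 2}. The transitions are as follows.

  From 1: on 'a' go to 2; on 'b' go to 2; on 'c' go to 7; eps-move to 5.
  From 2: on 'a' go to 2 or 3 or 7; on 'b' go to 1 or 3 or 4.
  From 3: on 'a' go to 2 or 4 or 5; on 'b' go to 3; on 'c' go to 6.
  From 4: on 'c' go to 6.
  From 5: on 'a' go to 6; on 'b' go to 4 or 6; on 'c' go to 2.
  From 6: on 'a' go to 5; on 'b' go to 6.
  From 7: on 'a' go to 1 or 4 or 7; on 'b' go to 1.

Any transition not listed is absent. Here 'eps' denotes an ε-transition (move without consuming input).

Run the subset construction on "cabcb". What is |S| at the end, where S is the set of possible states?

Start: ε-closure({1}) = {1, 5}.
Read 'c': {1, 5} → {2, 7}.
Read 'a': {2, 7} → {1, 2, 3, 4, 5, 7}.
Read 'b': {1, 2, 3, 4, 5, 7} → {1, 2, 3, 4, 5, 6}.
Read 'c': {1, 2, 3, 4, 5, 6} → {2, 6, 7}.
Read 'b': {2, 6, 7} → {1, 3, 4, 5, 6}.
That set has 5 states.

5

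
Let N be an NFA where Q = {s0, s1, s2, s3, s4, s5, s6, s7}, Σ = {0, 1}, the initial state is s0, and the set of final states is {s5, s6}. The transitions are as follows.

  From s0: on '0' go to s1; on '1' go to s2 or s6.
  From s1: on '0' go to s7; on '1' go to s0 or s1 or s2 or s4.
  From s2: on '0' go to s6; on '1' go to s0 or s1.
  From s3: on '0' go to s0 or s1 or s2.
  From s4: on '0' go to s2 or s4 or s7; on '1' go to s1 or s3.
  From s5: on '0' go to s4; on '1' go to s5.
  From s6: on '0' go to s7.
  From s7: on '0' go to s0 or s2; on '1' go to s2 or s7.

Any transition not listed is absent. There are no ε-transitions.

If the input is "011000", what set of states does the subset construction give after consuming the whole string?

{s0, s1, s2, s4, s6, s7}

Start in {s0}.
Read '0': {s0} → {s1}.
Read '1': {s1} → {s0, s1, s2, s4}.
Read '1': {s0, s1, s2, s4} → {s0, s1, s2, s3, s4, s6}.
Read '0': {s0, s1, s2, s3, s4, s6} → {s0, s1, s2, s4, s6, s7}.
Read '0': {s0, s1, s2, s4, s6, s7} → {s0, s1, s2, s4, s6, s7}.
Read '0': {s0, s1, s2, s4, s6, s7} → {s0, s1, s2, s4, s6, s7}.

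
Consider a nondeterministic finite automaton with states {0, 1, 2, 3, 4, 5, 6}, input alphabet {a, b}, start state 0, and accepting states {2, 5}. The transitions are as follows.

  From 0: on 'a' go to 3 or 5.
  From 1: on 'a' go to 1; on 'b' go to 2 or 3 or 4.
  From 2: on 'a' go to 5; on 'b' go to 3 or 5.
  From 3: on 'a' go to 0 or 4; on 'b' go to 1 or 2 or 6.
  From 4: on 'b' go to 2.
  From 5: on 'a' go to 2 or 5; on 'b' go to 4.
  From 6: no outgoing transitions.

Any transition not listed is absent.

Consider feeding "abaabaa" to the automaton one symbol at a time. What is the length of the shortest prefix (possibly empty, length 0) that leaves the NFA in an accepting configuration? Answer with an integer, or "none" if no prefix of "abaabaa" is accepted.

1

Start in {0}.
Read 'a': {0} → {3, 5}.
None of the earlier sets intersect F, but {3, 5} does.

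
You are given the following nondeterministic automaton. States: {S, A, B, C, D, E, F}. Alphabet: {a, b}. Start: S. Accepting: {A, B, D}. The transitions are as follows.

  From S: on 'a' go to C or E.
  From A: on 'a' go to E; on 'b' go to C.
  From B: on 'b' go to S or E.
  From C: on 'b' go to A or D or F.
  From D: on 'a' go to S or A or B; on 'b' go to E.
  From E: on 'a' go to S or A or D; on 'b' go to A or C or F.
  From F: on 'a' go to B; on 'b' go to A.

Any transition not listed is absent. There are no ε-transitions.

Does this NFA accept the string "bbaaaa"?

Start in {S}.
Read 'b': {S} → ∅.
The set is empty and remains empty for the remaining 5 symbols.
The final set ∅ contains no accepting state.

No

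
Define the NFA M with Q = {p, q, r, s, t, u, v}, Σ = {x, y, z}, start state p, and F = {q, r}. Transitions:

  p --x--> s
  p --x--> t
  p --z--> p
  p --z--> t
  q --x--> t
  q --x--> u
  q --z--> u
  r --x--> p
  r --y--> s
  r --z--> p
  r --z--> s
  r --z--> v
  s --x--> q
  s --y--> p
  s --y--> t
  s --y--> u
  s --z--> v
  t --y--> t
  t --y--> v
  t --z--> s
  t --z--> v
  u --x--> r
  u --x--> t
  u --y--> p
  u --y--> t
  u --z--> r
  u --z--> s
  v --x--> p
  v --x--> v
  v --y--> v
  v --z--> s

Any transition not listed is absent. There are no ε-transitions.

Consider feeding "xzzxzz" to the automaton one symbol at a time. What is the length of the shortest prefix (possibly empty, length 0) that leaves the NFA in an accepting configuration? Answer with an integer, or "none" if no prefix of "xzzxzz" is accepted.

4

Start in {p}.
Read 'x': {p} → {s, t}.
Read 'z': {s, t} → {s, v}.
Read 'z': {s, v} → {s, v}.
Read 'x': {s, v} → {p, q, v}.
None of the earlier sets intersect F, but {p, q, v} does.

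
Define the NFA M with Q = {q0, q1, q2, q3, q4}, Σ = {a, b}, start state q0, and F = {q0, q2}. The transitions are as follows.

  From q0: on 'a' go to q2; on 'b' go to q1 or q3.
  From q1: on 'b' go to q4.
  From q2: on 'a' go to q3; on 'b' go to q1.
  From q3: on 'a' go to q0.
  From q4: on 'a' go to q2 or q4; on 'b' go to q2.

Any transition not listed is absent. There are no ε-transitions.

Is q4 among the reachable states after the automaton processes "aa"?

Start in {q0}.
Read 'a': {q0} → {q2}.
Read 'a': {q2} → {q3}.
State q4 is not in {q3}.

No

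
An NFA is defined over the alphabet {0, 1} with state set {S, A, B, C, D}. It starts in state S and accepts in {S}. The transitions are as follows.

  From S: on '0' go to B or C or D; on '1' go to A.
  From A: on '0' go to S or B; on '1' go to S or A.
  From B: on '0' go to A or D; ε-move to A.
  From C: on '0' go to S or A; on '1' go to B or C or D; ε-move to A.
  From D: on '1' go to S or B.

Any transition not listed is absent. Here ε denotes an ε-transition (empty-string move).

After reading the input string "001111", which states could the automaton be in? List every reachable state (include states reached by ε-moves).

{S, A}

Start in {S}.
Read '0': {S} → {A, B, C, D}.
Read '0': {A, B, C, D} → {S, A, B, D}.
Read '1': {S, A, B, D} → {S, A, B}.
Read '1': {S, A, B} → {S, A}.
Read '1': {S, A} → {S, A}.
Read '1': {S, A} → {S, A}.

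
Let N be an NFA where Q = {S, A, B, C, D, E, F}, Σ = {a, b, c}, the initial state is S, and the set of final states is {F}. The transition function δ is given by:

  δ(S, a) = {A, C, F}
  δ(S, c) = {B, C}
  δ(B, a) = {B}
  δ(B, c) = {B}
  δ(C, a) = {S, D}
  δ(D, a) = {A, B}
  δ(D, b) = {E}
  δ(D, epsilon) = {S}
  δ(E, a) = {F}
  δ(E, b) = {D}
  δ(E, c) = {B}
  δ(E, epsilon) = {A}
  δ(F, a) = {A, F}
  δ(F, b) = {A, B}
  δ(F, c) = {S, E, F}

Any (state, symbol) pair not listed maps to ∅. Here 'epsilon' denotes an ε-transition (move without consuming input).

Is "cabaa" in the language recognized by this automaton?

Start in {S}.
Read 'c': S→{B, C}; now {B, C}.
Read 'a': B→{B}, C→{S, D}; now {S, B, D}.
Read 'b': S→∅, B→∅, D→{E}; union {E}; ε-closure = {A, E}.
Read 'a': A→∅, E→{F}; now {F}.
Read 'a': F→{A, F}; now {A, F}.
The final set {A, F} contains the accepting state F.

Yes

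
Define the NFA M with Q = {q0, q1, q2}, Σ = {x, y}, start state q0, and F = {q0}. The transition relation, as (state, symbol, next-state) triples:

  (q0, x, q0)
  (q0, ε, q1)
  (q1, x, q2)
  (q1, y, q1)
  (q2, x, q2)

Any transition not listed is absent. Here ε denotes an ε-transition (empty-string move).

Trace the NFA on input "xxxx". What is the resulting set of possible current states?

Start: ε-closure({q0}) = {q0, q1}.
Read 'x': {q0, q1} → {q0, q1, q2}.
Read 'x': {q0, q1, q2} → {q0, q1, q2}.
Read 'x': {q0, q1, q2} → {q0, q1, q2}.
Read 'x': {q0, q1, q2} → {q0, q1, q2}.

{q0, q1, q2}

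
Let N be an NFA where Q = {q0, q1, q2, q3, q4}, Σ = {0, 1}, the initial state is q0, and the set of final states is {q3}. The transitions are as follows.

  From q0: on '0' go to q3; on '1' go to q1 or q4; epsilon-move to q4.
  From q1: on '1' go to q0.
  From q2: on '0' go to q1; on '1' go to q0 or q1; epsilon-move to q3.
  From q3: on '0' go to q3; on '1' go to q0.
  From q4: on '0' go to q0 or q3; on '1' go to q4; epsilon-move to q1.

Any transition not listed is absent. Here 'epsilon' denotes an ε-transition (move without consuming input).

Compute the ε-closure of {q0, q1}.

{q0, q1, q4}

Begin with {q0, q1}.
ε-move q0 → q4; add q4.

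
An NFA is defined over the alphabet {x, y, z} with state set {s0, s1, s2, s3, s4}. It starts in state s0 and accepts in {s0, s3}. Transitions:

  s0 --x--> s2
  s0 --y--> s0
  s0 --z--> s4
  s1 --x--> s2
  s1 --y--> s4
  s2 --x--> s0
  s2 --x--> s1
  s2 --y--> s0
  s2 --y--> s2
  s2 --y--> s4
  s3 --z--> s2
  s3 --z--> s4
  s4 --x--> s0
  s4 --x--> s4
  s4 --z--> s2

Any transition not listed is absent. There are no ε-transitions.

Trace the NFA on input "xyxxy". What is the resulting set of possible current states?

{s0, s2, s4}

Start in {s0}.
Read 'x': {s0} → {s2}.
Read 'y': {s2} → {s0, s2, s4}.
Read 'x': {s0, s2, s4} → {s0, s1, s2, s4}.
Read 'x': {s0, s1, s2, s4} → {s0, s1, s2, s4}.
Read 'y': {s0, s1, s2, s4} → {s0, s2, s4}.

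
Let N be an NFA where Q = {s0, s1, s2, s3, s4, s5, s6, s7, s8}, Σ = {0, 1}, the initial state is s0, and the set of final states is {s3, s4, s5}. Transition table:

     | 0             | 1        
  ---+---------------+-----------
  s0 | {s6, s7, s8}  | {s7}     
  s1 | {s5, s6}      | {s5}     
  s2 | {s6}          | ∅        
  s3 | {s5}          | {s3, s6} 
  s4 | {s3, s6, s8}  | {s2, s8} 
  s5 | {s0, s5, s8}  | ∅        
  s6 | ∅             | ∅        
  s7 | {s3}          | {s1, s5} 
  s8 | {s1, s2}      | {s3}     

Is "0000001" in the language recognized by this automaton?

Yes

Start in {s0}.
Read '0': {s0} → {s6, s7, s8}.
Read '0': {s6, s7, s8} → {s1, s2, s3}.
Read '0': {s1, s2, s3} → {s5, s6}.
Read '0': {s5, s6} → {s0, s5, s8}.
Read '0': {s0, s5, s8} → {s0, s1, s2, s5, s6, s7, s8}.
Read '0': {s0, s1, s2, s5, s6, s7, s8} → {s0, s1, s2, s3, s5, s6, s7, s8}.
Read '1': {s0, s1, s2, s3, s5, s6, s7, s8} → {s1, s3, s5, s6, s7}.
The final set {s1, s3, s5, s6, s7} contains the accepting states s3, s5.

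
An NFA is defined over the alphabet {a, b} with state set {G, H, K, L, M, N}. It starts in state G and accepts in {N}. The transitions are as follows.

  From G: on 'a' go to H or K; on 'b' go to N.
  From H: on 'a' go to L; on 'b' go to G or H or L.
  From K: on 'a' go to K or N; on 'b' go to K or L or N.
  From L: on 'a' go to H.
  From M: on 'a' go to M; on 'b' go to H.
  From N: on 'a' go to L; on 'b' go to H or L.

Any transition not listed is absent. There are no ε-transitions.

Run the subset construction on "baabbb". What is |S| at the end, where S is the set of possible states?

Start in {G}.
Read 'b': G→{N}; now {N}.
Read 'a': N→{L}; now {L}.
Read 'a': L→{H}; now {H}.
Read 'b': H→{G, H, L}; now {G, H, L}.
Read 'b': G→{N}, H→{G, H, L}, L→∅; now {G, H, L, N}.
Read 'b': G→{N}, H→{G, H, L}, L→∅, N→{H, L}; now {G, H, L, N}.
That set has 4 states.

4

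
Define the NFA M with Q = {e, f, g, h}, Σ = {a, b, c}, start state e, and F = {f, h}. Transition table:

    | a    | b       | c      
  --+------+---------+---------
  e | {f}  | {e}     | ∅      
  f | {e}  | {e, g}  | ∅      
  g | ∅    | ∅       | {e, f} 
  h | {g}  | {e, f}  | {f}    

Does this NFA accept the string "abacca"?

No

Start in {e}.
Read 'a': e→{f}; now {f}.
Read 'b': f→{e, g}; now {e, g}.
Read 'a': e→{f}, g→∅; now {f}.
Read 'c': f→∅; now ∅.
The set is empty and remains empty for the remaining 2 symbols.
The final set ∅ contains no accepting state.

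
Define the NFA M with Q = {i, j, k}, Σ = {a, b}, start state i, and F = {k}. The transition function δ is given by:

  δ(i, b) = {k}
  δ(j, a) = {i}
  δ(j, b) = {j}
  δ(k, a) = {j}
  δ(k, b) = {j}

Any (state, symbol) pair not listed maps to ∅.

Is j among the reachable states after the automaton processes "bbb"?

Start in {i}.
Read 'b': {i} → {k}.
Read 'b': {k} → {j}.
Read 'b': {j} → {j}.
State j is in {j}.

Yes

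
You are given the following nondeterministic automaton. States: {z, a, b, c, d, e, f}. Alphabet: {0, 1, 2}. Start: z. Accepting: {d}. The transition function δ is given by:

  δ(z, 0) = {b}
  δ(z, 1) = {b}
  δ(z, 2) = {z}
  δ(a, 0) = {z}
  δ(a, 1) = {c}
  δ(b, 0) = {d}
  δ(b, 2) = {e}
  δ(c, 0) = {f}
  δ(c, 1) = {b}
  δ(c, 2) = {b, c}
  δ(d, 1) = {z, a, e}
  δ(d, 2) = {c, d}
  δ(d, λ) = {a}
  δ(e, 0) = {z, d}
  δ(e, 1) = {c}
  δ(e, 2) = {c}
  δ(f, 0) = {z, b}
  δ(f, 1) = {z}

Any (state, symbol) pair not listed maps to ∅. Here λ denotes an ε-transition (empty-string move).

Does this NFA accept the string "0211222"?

No

Start in {z}.
Read '0': {z} → {b}.
Read '2': {b} → {e}.
Read '1': {e} → {c}.
Read '1': {c} → {b}.
Read '2': {b} → {e}.
Read '2': {e} → {c}.
Read '2': {c} → {b, c}.
The final set {b, c} contains no accepting state.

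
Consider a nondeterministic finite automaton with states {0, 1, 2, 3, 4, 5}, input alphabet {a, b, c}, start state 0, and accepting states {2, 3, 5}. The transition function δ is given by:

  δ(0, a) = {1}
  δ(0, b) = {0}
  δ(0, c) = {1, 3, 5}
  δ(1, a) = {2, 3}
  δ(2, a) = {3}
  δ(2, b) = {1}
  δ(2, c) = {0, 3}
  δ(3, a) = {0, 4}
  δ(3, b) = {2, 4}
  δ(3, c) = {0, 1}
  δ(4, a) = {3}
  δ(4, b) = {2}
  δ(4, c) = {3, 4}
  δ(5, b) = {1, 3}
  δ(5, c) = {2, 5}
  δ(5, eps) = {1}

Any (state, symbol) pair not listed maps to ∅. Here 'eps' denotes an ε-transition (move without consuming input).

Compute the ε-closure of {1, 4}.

{1, 4}

Begin with {1, 4}.
No ε-moves leave this set, so the closure equals the set itself.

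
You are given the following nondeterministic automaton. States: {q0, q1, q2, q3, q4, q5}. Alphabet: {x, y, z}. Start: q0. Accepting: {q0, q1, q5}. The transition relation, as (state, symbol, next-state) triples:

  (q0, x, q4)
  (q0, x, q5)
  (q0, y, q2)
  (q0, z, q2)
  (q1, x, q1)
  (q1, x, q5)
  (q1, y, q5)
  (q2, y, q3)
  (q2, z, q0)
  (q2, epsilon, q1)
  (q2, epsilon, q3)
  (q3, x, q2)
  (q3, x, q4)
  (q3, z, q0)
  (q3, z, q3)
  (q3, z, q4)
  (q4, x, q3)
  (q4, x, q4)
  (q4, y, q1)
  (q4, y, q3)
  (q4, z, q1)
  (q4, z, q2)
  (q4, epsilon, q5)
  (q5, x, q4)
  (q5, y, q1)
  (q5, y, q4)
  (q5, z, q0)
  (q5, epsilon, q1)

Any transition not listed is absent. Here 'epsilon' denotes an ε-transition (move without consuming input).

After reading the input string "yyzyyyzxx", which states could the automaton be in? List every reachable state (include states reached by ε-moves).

Start in {q0}.
Read 'y': {q0} → {q1, q2, q3}.
Read 'y': {q1, q2, q3} → {q1, q3, q5}.
Read 'z': {q1, q3, q5} → {q0, q1, q3, q4, q5}.
Read 'y': {q0, q1, q3, q4, q5} → {q1, q2, q3, q4, q5}.
Read 'y': {q1, q2, q3, q4, q5} → {q1, q3, q4, q5}.
Read 'y': {q1, q3, q4, q5} → {q1, q3, q4, q5}.
Read 'z': {q1, q3, q4, q5} → {q0, q1, q2, q3, q4, q5}.
Read 'x': {q0, q1, q2, q3, q4, q5} → {q1, q2, q3, q4, q5}.
Read 'x': {q1, q2, q3, q4, q5} → {q1, q2, q3, q4, q5}.

{q1, q2, q3, q4, q5}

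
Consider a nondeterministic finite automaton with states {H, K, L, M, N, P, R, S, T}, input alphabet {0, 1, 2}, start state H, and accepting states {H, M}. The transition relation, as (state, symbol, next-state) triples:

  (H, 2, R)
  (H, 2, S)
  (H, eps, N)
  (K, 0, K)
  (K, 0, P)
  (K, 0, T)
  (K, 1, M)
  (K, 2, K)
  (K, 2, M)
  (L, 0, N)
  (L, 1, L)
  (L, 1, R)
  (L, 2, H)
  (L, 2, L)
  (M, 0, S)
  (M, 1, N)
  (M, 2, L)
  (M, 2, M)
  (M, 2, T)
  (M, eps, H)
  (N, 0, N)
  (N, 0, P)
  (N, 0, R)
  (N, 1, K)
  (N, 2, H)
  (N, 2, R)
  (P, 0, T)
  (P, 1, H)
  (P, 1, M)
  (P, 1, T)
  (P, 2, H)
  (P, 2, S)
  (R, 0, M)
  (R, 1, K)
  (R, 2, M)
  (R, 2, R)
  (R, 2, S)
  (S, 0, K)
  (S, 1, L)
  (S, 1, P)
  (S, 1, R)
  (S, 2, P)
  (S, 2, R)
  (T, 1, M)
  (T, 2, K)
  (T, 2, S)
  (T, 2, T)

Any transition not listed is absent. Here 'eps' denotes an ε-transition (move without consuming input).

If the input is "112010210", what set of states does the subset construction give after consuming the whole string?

Start: ε-closure({H}) = {H, N}.
Read '1': {H, N} → {K}.
Read '1': {K} → {H, M, N}.
Read '2': {H, M, N} → {H, L, M, N, R, S, T}.
Read '0': {H, L, M, N, R, S, T} → {H, K, M, N, P, R, S}.
Read '1': {H, K, M, N, P, R, S} → {H, K, L, M, N, P, R, T}.
Read '0': {H, K, L, M, N, P, R, T} → {H, K, M, N, P, R, S, T}.
Read '2': {H, K, M, N, P, R, S, T} → {H, K, L, M, N, P, R, S, T}.
Read '1': {H, K, L, M, N, P, R, S, T} → {H, K, L, M, N, P, R, T}.
Read '0': {H, K, L, M, N, P, R, T} → {H, K, M, N, P, R, S, T}.

{H, K, M, N, P, R, S, T}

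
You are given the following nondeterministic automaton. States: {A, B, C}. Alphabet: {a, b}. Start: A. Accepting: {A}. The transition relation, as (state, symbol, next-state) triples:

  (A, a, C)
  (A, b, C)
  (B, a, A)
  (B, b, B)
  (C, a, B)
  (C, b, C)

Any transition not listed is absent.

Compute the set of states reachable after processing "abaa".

Start in {A}.
Read 'a': {A} → {C}.
Read 'b': {C} → {C}.
Read 'a': {C} → {B}.
Read 'a': {B} → {A}.

{A}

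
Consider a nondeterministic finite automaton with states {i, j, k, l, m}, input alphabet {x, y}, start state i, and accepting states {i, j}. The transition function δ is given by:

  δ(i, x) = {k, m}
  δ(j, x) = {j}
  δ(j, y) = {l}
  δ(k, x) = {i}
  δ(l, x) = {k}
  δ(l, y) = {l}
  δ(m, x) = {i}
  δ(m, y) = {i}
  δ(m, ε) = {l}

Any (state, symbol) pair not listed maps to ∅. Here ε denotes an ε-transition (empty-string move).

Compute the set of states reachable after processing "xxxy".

{i, l}

Start in {i}.
Read 'x': i→{k, m}; union {k, m}; ε-closure = {k, l, m}.
Read 'x': k→{i}, l→{k}, m→{i}; now {i, k}.
Read 'x': i→{k, m}, k→{i}; union {i, k, m}; ε-closure = {i, k, l, m}.
Read 'y': i→∅, k→∅, l→{l}, m→{i}; now {i, l}.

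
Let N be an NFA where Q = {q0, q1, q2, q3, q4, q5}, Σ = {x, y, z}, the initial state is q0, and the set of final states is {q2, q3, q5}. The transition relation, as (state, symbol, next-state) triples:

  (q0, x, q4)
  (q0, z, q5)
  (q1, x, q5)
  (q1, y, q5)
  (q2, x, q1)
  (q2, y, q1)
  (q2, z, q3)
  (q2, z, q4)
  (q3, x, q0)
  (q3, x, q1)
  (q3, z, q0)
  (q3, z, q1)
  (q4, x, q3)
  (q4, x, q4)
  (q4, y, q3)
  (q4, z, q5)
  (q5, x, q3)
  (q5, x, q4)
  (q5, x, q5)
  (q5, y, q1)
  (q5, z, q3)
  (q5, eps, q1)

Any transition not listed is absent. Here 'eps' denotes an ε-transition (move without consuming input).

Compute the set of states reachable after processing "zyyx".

Start in {q0}.
Read 'z': {q0} → {q1, q5}.
Read 'y': {q1, q5} → {q1, q5}.
Read 'y': {q1, q5} → {q1, q5}.
Read 'x': {q1, q5} → {q1, q3, q4, q5}.

{q1, q3, q4, q5}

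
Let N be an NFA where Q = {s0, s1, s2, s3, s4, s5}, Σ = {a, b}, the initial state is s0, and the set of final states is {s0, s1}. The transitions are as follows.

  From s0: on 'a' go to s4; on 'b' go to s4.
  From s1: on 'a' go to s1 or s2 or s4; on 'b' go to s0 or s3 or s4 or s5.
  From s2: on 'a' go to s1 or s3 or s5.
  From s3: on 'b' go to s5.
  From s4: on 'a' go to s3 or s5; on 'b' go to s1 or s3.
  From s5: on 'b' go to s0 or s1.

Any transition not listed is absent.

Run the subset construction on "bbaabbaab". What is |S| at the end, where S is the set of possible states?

Start in {s0}.
Read 'b': {s0} → {s4}.
Read 'b': {s4} → {s1, s3}.
Read 'a': {s1, s3} → {s1, s2, s4}.
Read 'a': {s1, s2, s4} → {s1, s2, s3, s4, s5}.
Read 'b': {s1, s2, s3, s4, s5} → {s0, s1, s3, s4, s5}.
Read 'b': {s0, s1, s3, s4, s5} → {s0, s1, s3, s4, s5}.
Read 'a': {s0, s1, s3, s4, s5} → {s1, s2, s3, s4, s5}.
Read 'a': {s1, s2, s3, s4, s5} → {s1, s2, s3, s4, s5}.
Read 'b': {s1, s2, s3, s4, s5} → {s0, s1, s3, s4, s5}.
That set has 5 states.

5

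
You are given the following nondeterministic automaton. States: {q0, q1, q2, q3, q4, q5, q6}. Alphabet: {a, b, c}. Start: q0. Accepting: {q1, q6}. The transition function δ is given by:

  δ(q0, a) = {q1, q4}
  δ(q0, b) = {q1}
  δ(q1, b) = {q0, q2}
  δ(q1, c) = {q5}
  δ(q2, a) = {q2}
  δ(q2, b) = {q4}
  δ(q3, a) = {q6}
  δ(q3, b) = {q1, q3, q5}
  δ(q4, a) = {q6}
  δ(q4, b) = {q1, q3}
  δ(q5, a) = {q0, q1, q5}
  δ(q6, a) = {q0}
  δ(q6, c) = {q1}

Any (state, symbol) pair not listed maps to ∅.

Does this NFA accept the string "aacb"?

No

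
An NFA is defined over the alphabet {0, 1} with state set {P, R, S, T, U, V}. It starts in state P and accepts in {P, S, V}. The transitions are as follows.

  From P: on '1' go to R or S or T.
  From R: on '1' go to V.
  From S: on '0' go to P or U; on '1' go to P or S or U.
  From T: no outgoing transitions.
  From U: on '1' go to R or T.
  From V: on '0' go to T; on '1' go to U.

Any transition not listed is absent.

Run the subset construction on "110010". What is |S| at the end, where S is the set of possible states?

0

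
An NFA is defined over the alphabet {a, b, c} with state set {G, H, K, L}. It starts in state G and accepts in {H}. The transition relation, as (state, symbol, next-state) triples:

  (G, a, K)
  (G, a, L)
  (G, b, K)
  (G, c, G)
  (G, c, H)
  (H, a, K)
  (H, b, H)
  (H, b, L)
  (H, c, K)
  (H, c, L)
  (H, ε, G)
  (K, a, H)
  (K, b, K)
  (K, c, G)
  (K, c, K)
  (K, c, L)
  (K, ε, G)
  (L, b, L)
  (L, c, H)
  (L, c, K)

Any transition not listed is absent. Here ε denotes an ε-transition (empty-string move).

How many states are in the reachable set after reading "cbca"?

Start in {G}.
Read 'c': {G} → {G, H}.
Read 'b': {G, H} → {G, H, K, L}.
Read 'c': {G, H, K, L} → {G, H, K, L}.
Read 'a': {G, H, K, L} → {G, H, K, L}.
That set has 4 states.

4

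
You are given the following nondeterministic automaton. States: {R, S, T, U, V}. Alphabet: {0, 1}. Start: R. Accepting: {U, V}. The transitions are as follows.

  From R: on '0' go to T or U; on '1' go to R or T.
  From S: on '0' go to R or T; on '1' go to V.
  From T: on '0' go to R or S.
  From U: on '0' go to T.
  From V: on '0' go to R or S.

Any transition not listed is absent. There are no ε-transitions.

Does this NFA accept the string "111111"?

Start in {R}.
Read '1': R→{R, T}; now {R, T}.
Read '1': R→{R, T}, T→∅; now {R, T}.
Read '1': R→{R, T}, T→∅; now {R, T}.
Read '1': R→{R, T}, T→∅; now {R, T}.
Read '1': R→{R, T}, T→∅; now {R, T}.
Read '1': R→{R, T}, T→∅; now {R, T}.
The final set {R, T} contains no accepting state.

No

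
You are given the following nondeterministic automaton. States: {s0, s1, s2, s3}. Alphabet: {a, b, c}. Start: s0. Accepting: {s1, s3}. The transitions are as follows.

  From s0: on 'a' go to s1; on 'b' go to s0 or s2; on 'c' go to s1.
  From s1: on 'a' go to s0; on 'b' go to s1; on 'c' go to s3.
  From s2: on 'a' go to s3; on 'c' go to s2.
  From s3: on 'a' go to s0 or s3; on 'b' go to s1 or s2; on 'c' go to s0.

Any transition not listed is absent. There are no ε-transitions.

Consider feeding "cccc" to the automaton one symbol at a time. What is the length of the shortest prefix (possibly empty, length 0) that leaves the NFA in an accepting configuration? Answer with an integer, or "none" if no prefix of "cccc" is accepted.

1

Start in {s0}.
Read 'c': s0→{s1}; now {s1}.
None of the earlier sets intersect F, but {s1} does.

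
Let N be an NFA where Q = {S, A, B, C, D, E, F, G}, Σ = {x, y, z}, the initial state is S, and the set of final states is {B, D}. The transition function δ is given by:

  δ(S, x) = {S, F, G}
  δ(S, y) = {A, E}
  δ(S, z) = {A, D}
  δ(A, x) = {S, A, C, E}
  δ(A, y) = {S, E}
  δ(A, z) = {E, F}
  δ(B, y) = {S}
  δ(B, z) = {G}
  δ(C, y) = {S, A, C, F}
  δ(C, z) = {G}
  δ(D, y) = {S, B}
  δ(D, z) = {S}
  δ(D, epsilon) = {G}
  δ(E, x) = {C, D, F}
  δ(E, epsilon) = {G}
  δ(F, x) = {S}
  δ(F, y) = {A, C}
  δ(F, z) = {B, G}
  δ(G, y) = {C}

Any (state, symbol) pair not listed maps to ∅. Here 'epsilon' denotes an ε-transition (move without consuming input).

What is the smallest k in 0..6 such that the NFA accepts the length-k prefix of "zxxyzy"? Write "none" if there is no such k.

Start in {S}.
Read 'z': S→{A, D}; union {A, D}; ε-closure = {A, D, G}.
None of the earlier sets intersect F, but {A, D, G} does.

1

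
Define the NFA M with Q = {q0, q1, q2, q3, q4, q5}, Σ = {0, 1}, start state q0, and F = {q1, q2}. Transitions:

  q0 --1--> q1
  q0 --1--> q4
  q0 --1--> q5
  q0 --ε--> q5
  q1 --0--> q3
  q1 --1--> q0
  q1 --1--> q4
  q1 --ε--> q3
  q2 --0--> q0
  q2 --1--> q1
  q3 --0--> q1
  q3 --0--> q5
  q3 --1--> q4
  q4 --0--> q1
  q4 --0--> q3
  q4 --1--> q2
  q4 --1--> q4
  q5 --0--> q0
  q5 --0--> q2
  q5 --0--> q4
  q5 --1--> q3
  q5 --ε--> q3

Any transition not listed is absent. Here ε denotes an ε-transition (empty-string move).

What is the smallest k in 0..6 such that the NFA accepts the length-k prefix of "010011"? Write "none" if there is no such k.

1

Start: ε-closure({q0}) = {q0, q3, q5}.
Read '0': {q0, q3, q5} → {q0, q1, q2, q3, q4, q5}.
None of the earlier sets intersect F, but {q0, q1, q2, q3, q4, q5} does.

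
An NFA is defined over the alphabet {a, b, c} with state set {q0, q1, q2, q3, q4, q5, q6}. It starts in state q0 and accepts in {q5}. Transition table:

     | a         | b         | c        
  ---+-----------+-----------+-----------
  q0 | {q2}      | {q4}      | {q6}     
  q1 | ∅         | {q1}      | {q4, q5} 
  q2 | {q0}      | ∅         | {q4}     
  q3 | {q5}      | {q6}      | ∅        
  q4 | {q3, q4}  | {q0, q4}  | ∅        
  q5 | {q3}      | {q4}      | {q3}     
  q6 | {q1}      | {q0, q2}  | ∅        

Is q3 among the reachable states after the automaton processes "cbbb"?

Start in {q0}.
Read 'c': q0→{q6}; now {q6}.
Read 'b': q6→{q0, q2}; now {q0, q2}.
Read 'b': q0→{q4}, q2→∅; now {q4}.
Read 'b': q4→{q0, q4}; now {q0, q4}.
State q3 is not in {q0, q4}.

No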